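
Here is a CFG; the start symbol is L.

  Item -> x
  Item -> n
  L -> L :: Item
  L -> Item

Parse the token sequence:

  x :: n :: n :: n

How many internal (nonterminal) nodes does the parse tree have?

8

[L [L [L [L [Item x]] :: [Item n]] :: [Item n]] :: [Item n]]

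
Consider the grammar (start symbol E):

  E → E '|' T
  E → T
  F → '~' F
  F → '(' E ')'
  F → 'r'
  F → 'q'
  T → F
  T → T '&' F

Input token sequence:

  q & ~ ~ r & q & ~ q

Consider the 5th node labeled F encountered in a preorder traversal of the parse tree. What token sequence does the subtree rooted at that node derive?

[E [T [T [T [T [F q]] & [F ~ [F ~ [F r]]]] & [F q]] & [F ~ [F q]]]]

q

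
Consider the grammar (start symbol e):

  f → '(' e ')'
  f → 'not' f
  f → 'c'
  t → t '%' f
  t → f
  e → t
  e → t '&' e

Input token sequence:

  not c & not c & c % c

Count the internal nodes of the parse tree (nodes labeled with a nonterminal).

[e [t [f not [f c]]] & [e [t [f not [f c]]] & [e [t [t [f c]] % [f c]]]]]

13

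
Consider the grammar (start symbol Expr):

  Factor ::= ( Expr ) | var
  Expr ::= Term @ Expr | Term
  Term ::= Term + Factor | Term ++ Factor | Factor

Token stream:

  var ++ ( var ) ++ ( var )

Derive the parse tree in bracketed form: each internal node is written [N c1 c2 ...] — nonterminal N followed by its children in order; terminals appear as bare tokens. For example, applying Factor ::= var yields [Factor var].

Expr
Term
Term ++ Factor
Term ++ Factor ++ Factor
Factor ++ Factor ++ Factor
var ++ Factor ++ Factor
var ++ ( Expr ) ++ Factor
var ++ ( Term ) ++ Factor
var ++ ( Factor ) ++ Factor
var ++ ( var ) ++ Factor
var ++ ( var ) ++ ( Expr )
var ++ ( var ) ++ ( Term )
var ++ ( var ) ++ ( Factor )
var ++ ( var ) ++ ( var )

[Expr [Term [Term [Term [Factor var]] ++ [Factor ( [Expr [Term [Factor var]]] )]] ++ [Factor ( [Expr [Term [Factor var]]] )]]]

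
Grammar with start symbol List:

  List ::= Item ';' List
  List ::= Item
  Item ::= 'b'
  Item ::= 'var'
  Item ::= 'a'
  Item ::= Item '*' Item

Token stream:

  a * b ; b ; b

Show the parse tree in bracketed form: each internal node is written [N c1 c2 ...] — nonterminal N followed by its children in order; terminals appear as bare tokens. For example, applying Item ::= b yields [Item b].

List
Item ; List
Item * Item ; List
a * Item ; List
a * b ; List
a * b ; Item ; List
a * b ; b ; List
a * b ; b ; Item
a * b ; b ; b

[List [Item [Item a] * [Item b]] ; [List [Item b] ; [List [Item b]]]]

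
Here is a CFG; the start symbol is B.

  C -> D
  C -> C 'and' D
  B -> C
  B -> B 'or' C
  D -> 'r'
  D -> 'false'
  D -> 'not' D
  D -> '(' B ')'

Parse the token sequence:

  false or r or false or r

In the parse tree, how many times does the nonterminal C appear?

4

[B [B [B [B [C [D false]]] or [C [D r]]] or [C [D false]]] or [C [D r]]]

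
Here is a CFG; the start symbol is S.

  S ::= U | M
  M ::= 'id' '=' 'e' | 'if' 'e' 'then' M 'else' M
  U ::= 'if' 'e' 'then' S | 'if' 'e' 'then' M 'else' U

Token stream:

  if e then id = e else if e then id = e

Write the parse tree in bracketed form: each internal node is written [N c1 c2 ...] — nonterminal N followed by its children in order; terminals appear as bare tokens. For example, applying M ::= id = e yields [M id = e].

S
U
if e then M else U
if e then id = e else U
if e then id = e else if e then S
if e then id = e else if e then M
if e then id = e else if e then id = e

[S [U if e then [M id = e] else [U if e then [S [M id = e]]]]]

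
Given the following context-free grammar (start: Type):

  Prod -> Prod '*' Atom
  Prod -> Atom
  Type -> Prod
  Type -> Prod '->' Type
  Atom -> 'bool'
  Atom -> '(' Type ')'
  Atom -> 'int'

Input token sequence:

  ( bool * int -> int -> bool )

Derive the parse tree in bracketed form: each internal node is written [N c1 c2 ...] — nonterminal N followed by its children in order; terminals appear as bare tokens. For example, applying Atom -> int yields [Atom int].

[Type [Prod [Atom ( [Type [Prod [Prod [Atom bool]] * [Atom int]] -> [Type [Prod [Atom int]] -> [Type [Prod [Atom bool]]]]] )]]]

Type
Prod
Atom
( Type )
( Prod -> Type )
( Prod * Atom -> Type )
( Atom * Atom -> Type )
( bool * Atom -> Type )
( bool * int -> Type )
( bool * int -> Prod -> Type )
( bool * int -> Atom -> Type )
( bool * int -> int -> Type )
( bool * int -> int -> Prod )
( bool * int -> int -> Atom )
( bool * int -> int -> bool )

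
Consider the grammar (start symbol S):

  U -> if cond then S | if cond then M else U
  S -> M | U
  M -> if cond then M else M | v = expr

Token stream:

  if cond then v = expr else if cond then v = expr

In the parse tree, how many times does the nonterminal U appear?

[S [U if cond then [M v = expr] else [U if cond then [S [M v = expr]]]]]

2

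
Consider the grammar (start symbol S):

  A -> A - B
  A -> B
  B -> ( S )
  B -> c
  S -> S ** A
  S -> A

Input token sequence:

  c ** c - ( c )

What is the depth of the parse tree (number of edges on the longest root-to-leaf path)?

[S [S [A [B c]]] ** [A [A [B c]] - [B ( [S [A [B c]]] )]]]

6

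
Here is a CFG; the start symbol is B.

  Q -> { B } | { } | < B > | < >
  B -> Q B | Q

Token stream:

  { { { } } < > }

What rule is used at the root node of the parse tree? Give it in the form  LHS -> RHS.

B -> Q

[B [Q { [B [Q { [B [Q { }]] }] [B [Q < >]]] }]]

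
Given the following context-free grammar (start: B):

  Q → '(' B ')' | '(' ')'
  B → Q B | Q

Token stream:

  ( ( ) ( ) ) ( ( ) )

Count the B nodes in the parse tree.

[B [Q ( [B [Q ( )] [B [Q ( )]]] )] [B [Q ( [B [Q ( )]] )]]]

5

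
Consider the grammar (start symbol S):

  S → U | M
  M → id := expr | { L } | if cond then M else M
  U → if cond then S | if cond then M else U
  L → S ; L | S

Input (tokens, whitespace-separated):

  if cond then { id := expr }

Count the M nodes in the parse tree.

2

[S [U if cond then [S [M { [L [S [M id := expr]]] }]]]]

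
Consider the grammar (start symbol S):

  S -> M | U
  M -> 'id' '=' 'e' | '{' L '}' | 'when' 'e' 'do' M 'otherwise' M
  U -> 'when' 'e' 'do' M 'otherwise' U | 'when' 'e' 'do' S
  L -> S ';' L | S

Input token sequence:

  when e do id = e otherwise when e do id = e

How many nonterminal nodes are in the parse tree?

6

[S [U when e do [M id = e] otherwise [U when e do [S [M id = e]]]]]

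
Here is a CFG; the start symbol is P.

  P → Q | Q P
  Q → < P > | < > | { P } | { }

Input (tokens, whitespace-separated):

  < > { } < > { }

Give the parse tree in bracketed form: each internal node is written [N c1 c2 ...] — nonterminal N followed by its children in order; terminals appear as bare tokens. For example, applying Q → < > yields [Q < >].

[P [Q < >] [P [Q { }] [P [Q < >] [P [Q { }]]]]]

P
Q P
< > P
< > Q P
< > { } P
< > { } Q P
< > { } < > P
< > { } < > Q
< > { } < > { }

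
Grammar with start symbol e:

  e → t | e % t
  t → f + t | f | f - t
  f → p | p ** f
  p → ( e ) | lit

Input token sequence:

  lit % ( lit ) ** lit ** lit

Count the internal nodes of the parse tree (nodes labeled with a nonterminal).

16

[e [e [t [f [p lit]]]] % [t [f [p ( [e [t [f [p lit]]]] )] ** [f [p lit] ** [f [p lit]]]]]]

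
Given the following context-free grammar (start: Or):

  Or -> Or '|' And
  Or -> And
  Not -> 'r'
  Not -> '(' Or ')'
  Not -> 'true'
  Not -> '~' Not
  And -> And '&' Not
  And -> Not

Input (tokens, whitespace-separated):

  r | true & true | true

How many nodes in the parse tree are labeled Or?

3

[Or [Or [Or [And [Not r]]] | [And [And [Not true]] & [Not true]]] | [And [Not true]]]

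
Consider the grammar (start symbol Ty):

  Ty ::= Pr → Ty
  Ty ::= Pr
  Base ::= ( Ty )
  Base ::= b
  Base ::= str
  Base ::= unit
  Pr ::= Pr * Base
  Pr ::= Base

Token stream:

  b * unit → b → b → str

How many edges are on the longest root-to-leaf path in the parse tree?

[Ty [Pr [Pr [Base b]] * [Base unit]] → [Ty [Pr [Base b]] → [Ty [Pr [Base b]] → [Ty [Pr [Base str]]]]]]

6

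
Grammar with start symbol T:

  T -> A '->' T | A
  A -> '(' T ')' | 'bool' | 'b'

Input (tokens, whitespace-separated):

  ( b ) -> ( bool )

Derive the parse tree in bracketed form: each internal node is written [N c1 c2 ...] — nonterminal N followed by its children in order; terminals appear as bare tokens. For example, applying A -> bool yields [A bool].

T
A -> T
( T ) -> T
( A ) -> T
( b ) -> T
( b ) -> A
( b ) -> ( T )
( b ) -> ( A )
( b ) -> ( bool )

[T [A ( [T [A b]] )] -> [T [A ( [T [A bool]] )]]]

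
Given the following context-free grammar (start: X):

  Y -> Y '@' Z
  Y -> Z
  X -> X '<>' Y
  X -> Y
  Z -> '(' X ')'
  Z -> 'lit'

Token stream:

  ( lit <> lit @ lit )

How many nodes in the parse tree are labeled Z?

4

[X [Y [Z ( [X [X [Y [Z lit]]] <> [Y [Y [Z lit]] @ [Z lit]]] )]]]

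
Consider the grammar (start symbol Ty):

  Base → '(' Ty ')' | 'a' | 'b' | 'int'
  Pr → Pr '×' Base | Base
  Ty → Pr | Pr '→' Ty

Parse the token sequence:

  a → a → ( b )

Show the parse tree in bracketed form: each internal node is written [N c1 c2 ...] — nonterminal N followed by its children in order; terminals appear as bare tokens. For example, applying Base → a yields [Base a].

Ty
Pr → Ty
Base → Ty
a → Ty
a → Pr → Ty
a → Base → Ty
a → a → Ty
a → a → Pr
a → a → Base
a → a → ( Ty )
a → a → ( Pr )
a → a → ( Base )
a → a → ( b )

[Ty [Pr [Base a]] → [Ty [Pr [Base a]] → [Ty [Pr [Base ( [Ty [Pr [Base b]]] )]]]]]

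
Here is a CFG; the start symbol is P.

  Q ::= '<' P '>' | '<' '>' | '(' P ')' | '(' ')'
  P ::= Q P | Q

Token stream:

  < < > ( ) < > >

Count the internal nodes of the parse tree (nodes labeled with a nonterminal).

[P [Q < [P [Q < >] [P [Q ( )] [P [Q < >]]]] >]]

8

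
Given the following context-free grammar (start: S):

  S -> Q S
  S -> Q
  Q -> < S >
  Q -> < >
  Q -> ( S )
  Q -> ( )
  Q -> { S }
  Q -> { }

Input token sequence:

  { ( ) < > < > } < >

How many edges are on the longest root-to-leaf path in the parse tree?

[S [Q { [S [Q ( )] [S [Q < >] [S [Q < >]]]] }] [S [Q < >]]]

6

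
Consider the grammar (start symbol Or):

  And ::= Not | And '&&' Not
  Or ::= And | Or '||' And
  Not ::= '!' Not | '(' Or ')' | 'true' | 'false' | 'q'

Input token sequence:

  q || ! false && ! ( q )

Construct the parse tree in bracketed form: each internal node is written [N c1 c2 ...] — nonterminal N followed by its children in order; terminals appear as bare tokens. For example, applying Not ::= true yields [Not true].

[Or [Or [And [Not q]]] || [And [And [Not ! [Not false]]] && [Not ! [Not ( [Or [And [Not q]]] )]]]]

Or
Or || And
And || And
Not || And
q || And
q || And && Not
q || Not && Not
q || ! Not && Not
q || ! false && Not
q || ! false && ! Not
q || ! false && ! ( Or )
q || ! false && ! ( And )
q || ! false && ! ( Not )
q || ! false && ! ( q )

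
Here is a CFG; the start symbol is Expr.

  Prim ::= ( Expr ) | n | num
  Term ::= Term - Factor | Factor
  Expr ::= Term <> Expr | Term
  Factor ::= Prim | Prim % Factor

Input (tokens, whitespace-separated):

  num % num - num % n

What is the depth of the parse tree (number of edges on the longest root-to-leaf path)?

6

[Expr [Term [Term [Factor [Prim num] % [Factor [Prim num]]]] - [Factor [Prim num] % [Factor [Prim n]]]]]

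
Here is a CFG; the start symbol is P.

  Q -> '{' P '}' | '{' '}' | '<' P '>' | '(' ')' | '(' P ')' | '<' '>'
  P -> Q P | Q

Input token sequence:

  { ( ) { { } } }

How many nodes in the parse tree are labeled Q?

4

[P [Q { [P [Q ( )] [P [Q { [P [Q { }]] }]]] }]]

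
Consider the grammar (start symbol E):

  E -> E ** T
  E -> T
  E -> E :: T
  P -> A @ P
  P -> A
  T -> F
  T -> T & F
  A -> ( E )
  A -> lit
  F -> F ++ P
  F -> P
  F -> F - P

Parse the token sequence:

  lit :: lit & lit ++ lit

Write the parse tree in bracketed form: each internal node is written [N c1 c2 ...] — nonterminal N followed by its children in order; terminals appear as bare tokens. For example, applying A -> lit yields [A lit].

[E [E [T [F [P [A lit]]]]] :: [T [T [F [P [A lit]]]] & [F [F [P [A lit]]] ++ [P [A lit]]]]]

E
E :: T
T :: T
F :: T
P :: T
A :: T
lit :: T
lit :: T & F
lit :: F & F
lit :: P & F
lit :: A & F
lit :: lit & F
lit :: lit & F ++ P
lit :: lit & P ++ P
lit :: lit & A ++ P
lit :: lit & lit ++ P
lit :: lit & lit ++ A
lit :: lit & lit ++ lit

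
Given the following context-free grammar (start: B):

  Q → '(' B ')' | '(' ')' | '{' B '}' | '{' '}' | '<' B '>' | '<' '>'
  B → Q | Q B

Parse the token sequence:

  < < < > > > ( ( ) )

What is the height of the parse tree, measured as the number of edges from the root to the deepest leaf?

[B [Q < [B [Q < [B [Q < >]] >]] >] [B [Q ( [B [Q ( )]] )]]]

6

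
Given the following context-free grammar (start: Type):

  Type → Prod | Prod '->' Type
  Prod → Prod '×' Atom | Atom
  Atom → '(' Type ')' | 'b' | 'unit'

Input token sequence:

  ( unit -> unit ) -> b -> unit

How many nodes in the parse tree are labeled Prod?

[Type [Prod [Atom ( [Type [Prod [Atom unit]] -> [Type [Prod [Atom unit]]]] )]] -> [Type [Prod [Atom b]] -> [Type [Prod [Atom unit]]]]]

5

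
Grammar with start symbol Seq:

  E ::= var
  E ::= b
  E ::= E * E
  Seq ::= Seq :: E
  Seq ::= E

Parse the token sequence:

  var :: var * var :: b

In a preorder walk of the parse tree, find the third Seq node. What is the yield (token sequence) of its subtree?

[Seq [Seq [Seq [E var]] :: [E [E var] * [E var]]] :: [E b]]

var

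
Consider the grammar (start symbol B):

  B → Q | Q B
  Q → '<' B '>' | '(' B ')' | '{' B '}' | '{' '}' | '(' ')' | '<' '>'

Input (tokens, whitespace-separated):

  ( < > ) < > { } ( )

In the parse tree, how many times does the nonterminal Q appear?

[B [Q ( [B [Q < >]] )] [B [Q < >] [B [Q { }] [B [Q ( )]]]]]

5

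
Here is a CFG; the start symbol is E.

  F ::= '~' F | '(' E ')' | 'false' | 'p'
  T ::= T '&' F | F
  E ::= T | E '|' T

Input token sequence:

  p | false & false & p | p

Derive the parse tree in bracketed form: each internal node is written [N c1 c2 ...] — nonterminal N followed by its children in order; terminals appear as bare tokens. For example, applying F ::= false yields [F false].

E
E | T
E | T | T
T | T | T
F | T | T
p | T | T
p | T & F | T
p | T & F & F | T
p | F & F & F | T
p | false & F & F | T
p | false & false & F | T
p | false & false & p | T
p | false & false & p | F
p | false & false & p | p

[E [E [E [T [F p]]] | [T [T [T [F false]] & [F false]] & [F p]]] | [T [F p]]]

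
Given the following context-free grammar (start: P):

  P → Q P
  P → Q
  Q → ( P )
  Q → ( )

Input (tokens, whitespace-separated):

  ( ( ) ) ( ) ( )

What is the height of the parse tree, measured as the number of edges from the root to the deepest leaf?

[P [Q ( [P [Q ( )]] )] [P [Q ( )] [P [Q ( )]]]]

4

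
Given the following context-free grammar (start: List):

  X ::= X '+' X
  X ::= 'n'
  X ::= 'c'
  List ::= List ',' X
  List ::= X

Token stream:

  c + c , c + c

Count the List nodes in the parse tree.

[List [List [X [X c] + [X c]]] , [X [X c] + [X c]]]

2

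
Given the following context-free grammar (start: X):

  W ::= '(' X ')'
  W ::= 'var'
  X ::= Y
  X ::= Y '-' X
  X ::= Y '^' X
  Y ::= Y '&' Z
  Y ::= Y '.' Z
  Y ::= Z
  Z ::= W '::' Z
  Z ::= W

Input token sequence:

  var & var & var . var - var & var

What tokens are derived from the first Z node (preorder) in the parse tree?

[X [Y [Y [Y [Y [Z [W var]]] & [Z [W var]]] & [Z [W var]]] . [Z [W var]]] - [X [Y [Y [Z [W var]]] & [Z [W var]]]]]

var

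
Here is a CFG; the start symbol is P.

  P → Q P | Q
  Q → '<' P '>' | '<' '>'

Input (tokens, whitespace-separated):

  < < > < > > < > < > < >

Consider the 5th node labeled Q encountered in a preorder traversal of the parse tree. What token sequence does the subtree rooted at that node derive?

< >

[P [Q < [P [Q < >] [P [Q < >]]] >] [P [Q < >] [P [Q < >] [P [Q < >]]]]]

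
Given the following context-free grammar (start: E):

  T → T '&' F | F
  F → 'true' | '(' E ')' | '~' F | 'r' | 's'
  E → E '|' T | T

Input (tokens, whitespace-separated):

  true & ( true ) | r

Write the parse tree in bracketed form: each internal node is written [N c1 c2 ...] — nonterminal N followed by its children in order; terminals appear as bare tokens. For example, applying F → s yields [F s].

E
E | T
T | T
T & F | T
F & F | T
true & F | T
true & ( E ) | T
true & ( T ) | T
true & ( F ) | T
true & ( true ) | T
true & ( true ) | F
true & ( true ) | r

[E [E [T [T [F true]] & [F ( [E [T [F true]]] )]]] | [T [F r]]]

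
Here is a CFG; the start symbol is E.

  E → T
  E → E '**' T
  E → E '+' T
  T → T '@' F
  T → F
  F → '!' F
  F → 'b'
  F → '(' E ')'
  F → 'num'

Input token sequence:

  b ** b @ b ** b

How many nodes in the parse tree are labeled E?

[E [E [E [T [F b]]] ** [T [T [F b]] @ [F b]]] ** [T [F b]]]

3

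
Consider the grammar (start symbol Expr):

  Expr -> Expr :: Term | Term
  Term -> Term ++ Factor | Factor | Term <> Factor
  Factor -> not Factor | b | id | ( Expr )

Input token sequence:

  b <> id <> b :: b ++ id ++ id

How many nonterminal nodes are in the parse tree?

[Expr [Expr [Term [Term [Term [Factor b]] <> [Factor id]] <> [Factor b]]] :: [Term [Term [Term [Factor b]] ++ [Factor id]] ++ [Factor id]]]

14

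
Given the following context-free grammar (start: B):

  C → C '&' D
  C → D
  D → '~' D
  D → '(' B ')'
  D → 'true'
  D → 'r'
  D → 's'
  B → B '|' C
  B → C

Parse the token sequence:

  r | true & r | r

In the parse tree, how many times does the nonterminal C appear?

[B [B [B [C [D r]]] | [C [C [D true]] & [D r]]] | [C [D r]]]

4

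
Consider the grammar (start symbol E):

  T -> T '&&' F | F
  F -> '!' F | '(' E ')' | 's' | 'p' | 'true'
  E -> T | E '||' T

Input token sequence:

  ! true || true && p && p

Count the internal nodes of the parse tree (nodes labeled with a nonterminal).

[E [E [T [F ! [F true]]]] || [T [T [T [F true]] && [F p]] && [F p]]]

11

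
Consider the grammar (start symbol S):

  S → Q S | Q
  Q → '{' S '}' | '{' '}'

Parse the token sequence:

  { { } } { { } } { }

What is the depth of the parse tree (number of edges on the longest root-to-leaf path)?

5

[S [Q { [S [Q { }]] }] [S [Q { [S [Q { }]] }] [S [Q { }]]]]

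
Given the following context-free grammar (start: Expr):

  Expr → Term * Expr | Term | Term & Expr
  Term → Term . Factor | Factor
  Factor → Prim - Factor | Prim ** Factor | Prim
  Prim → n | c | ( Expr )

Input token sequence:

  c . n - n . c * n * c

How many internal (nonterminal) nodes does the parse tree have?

20

[Expr [Term [Term [Term [Factor [Prim c]]] . [Factor [Prim n] - [Factor [Prim n]]]] . [Factor [Prim c]]] * [Expr [Term [Factor [Prim n]]] * [Expr [Term [Factor [Prim c]]]]]]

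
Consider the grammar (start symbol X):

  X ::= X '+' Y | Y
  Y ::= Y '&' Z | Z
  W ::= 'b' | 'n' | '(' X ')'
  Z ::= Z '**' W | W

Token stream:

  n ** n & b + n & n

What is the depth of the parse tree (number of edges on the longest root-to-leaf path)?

7

[X [X [Y [Y [Z [Z [W n]] ** [W n]]] & [Z [W b]]]] + [Y [Y [Z [W n]]] & [Z [W n]]]]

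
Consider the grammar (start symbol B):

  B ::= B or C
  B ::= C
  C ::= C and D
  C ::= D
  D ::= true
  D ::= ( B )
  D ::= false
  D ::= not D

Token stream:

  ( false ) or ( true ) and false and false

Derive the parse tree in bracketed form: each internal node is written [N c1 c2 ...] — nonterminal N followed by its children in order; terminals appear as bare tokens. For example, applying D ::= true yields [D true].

[B [B [C [D ( [B [C [D false]]] )]]] or [C [C [C [D ( [B [C [D true]]] )]] and [D false]] and [D false]]]

B
B or C
C or C
D or C
( B ) or C
( C ) or C
( D ) or C
( false ) or C
( false ) or C and D
( false ) or C and D and D
( false ) or D and D and D
( false ) or ( B ) and D and D
( false ) or ( C ) and D and D
( false ) or ( D ) and D and D
( false ) or ( true ) and D and D
( false ) or ( true ) and false and D
( false ) or ( true ) and false and false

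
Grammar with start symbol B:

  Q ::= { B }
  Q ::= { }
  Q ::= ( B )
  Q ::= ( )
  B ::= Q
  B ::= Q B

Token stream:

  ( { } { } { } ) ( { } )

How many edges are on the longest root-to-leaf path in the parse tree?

[B [Q ( [B [Q { }] [B [Q { }] [B [Q { }]]]] )] [B [Q ( [B [Q { }]] )]]]

6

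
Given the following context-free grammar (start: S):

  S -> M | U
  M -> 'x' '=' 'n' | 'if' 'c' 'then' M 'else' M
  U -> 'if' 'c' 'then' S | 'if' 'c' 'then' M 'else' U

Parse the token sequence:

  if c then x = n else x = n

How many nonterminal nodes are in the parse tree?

[S [M if c then [M x = n] else [M x = n]]]

4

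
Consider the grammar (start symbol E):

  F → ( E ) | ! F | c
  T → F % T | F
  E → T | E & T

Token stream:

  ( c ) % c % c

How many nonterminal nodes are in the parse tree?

[E [T [F ( [E [T [F c]]] )] % [T [F c] % [T [F c]]]]]

10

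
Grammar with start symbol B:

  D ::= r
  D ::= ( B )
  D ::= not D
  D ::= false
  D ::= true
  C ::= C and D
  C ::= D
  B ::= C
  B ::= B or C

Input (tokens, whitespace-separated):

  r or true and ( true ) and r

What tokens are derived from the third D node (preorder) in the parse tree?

[B [B [C [D r]]] or [C [C [C [D true]] and [D ( [B [C [D true]]] )]] and [D r]]]

( true )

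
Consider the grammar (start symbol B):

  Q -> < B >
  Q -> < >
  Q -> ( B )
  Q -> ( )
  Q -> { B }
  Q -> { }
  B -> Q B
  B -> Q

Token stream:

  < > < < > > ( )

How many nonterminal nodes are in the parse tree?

[B [Q < >] [B [Q < [B [Q < >]] >] [B [Q ( )]]]]

8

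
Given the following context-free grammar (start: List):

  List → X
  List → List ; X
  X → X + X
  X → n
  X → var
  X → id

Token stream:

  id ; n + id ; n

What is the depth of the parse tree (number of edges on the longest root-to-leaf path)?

[List [List [List [X id]] ; [X [X n] + [X id]]] ; [X n]]

4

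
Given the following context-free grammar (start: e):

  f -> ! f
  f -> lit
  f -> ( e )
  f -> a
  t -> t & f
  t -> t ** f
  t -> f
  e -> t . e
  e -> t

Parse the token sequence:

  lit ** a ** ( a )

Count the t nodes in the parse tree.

4

[e [t [t [t [f lit]] ** [f a]] ** [f ( [e [t [f a]]] )]]]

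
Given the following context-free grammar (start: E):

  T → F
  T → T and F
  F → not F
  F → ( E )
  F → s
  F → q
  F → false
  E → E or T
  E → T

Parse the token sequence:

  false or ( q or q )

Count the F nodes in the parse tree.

[E [E [T [F false]]] or [T [F ( [E [E [T [F q]]] or [T [F q]]] )]]]

4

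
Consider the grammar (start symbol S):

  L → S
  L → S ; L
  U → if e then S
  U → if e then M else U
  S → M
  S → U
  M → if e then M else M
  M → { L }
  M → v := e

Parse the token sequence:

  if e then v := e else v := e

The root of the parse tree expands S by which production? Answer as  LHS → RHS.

[S [M if e then [M v := e] else [M v := e]]]

S → M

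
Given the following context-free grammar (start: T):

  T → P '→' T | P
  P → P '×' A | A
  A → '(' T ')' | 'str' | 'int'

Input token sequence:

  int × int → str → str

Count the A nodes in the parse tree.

[T [P [P [A int]] × [A int]] → [T [P [A str]] → [T [P [A str]]]]]

4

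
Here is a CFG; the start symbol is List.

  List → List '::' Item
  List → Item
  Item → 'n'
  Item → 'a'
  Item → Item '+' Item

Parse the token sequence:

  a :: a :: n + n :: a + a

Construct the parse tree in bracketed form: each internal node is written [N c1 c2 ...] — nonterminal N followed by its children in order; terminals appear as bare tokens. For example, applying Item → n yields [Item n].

[List [List [List [List [Item a]] :: [Item a]] :: [Item [Item n] + [Item n]]] :: [Item [Item a] + [Item a]]]

List
List :: Item
List :: Item :: Item
List :: Item :: Item :: Item
Item :: Item :: Item :: Item
a :: Item :: Item :: Item
a :: a :: Item :: Item
a :: a :: Item + Item :: Item
a :: a :: n + Item :: Item
a :: a :: n + n :: Item
a :: a :: n + n :: Item + Item
a :: a :: n + n :: a + Item
a :: a :: n + n :: a + a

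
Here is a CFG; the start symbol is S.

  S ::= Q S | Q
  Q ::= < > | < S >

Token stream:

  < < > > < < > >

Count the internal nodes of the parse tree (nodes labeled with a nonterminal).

[S [Q < [S [Q < >]] >] [S [Q < [S [Q < >]] >]]]

8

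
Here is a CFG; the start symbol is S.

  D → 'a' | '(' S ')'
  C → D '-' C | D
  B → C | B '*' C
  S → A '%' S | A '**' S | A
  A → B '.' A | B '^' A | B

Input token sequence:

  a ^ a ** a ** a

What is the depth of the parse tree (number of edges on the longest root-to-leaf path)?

7

[S [A [B [C [D a]]] ^ [A [B [C [D a]]]]] ** [S [A [B [C [D a]]]] ** [S [A [B [C [D a]]]]]]]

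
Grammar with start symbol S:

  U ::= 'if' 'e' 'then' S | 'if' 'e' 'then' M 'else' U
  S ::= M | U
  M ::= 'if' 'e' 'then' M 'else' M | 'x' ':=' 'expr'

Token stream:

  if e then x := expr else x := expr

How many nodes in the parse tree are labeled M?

[S [M if e then [M x := expr] else [M x := expr]]]

3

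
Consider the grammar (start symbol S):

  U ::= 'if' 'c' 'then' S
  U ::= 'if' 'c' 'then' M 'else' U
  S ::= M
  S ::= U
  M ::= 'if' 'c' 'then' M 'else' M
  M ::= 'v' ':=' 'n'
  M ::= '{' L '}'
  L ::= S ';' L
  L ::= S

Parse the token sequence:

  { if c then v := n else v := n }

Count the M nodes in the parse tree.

[S [M { [L [S [M if c then [M v := n] else [M v := n]]]] }]]

4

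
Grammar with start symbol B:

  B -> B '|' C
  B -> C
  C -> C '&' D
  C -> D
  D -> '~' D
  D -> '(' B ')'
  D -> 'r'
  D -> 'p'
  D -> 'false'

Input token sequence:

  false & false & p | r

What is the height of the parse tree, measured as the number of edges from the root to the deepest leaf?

[B [B [C [C [C [D false]] & [D false]] & [D p]]] | [C [D r]]]

6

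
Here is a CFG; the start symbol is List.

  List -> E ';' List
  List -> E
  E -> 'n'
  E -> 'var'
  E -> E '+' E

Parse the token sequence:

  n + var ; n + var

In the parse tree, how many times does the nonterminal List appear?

[List [E [E n] + [E var]] ; [List [E [E n] + [E var]]]]

2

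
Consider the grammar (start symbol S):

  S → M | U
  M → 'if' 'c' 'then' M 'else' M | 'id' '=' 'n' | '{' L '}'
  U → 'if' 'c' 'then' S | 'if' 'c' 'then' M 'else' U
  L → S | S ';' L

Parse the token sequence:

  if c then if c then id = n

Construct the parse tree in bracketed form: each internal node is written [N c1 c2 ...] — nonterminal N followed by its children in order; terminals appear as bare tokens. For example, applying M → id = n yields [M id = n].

[S [U if c then [S [U if c then [S [M id = n]]]]]]

S
U
if c then S
if c then U
if c then if c then S
if c then if c then M
if c then if c then id = n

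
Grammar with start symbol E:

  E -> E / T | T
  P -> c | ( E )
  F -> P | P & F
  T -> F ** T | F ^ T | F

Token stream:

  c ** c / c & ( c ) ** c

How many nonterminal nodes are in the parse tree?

[E [E [T [F [P c]] ** [T [F [P c]]]]] / [T [F [P c] & [F [P ( [E [T [F [P c]]]] )]]] ** [T [F [P c]]]]]

20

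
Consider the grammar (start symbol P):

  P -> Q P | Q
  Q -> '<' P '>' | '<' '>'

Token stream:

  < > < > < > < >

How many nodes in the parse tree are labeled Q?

[P [Q < >] [P [Q < >] [P [Q < >] [P [Q < >]]]]]

4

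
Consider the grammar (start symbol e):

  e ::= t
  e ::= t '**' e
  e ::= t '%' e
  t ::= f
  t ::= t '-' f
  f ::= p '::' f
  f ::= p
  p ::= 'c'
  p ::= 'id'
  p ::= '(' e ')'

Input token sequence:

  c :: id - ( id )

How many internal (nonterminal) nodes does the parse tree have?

[e [t [t [f [p c] :: [f [p id]]]] - [f [p ( [e [t [f [p id]]]] )]]]]

13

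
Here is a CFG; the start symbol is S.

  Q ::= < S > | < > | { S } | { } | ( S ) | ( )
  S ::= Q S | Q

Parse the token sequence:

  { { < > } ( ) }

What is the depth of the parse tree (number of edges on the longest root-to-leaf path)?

[S [Q { [S [Q { [S [Q < >]] }] [S [Q ( )]]] }]]

6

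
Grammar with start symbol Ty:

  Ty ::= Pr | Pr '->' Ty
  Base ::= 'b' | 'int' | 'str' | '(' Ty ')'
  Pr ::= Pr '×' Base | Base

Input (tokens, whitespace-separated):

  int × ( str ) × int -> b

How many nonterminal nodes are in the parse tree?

13

[Ty [Pr [Pr [Pr [Base int]] × [Base ( [Ty [Pr [Base str]]] )]] × [Base int]] -> [Ty [Pr [Base b]]]]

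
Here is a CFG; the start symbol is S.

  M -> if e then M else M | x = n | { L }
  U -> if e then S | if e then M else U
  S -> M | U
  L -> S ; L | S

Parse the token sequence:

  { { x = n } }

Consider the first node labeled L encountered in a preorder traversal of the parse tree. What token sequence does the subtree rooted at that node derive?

{ x = n }

[S [M { [L [S [M { [L [S [M x = n]]] }]]] }]]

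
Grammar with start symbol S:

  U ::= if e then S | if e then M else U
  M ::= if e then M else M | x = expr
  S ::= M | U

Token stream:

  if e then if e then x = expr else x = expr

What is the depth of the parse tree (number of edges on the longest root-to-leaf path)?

5

[S [U if e then [S [M if e then [M x = expr] else [M x = expr]]]]]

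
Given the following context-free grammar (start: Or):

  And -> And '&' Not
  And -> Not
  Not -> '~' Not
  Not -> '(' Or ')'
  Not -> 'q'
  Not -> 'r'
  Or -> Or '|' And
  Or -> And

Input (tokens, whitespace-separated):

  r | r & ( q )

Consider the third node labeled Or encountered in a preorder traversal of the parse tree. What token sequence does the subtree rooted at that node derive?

q

[Or [Or [And [Not r]]] | [And [And [Not r]] & [Not ( [Or [And [Not q]]] )]]]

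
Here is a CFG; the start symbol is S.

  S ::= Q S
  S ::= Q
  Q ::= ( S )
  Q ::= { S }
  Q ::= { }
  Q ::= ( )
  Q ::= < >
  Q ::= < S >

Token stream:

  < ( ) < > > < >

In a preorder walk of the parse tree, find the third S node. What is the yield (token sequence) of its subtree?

[S [Q < [S [Q ( )] [S [Q < >]]] >] [S [Q < >]]]

< >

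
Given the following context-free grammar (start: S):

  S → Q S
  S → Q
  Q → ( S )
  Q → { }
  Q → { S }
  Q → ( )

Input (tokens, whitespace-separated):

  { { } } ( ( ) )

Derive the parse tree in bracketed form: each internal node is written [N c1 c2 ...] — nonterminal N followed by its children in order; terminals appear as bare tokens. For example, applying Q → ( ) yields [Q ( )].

S
Q S
{ S } S
{ Q } S
{ { } } S
{ { } } Q
{ { } } ( S )
{ { } } ( Q )
{ { } } ( ( ) )

[S [Q { [S [Q { }]] }] [S [Q ( [S [Q ( )]] )]]]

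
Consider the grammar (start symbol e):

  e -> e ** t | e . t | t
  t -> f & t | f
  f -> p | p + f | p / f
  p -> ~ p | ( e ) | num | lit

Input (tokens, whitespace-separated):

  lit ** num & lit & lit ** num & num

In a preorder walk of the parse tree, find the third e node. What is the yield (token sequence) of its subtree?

lit

[e [e [e [t [f [p lit]]]] ** [t [f [p num]] & [t [f [p lit]] & [t [f [p lit]]]]]] ** [t [f [p num]] & [t [f [p num]]]]]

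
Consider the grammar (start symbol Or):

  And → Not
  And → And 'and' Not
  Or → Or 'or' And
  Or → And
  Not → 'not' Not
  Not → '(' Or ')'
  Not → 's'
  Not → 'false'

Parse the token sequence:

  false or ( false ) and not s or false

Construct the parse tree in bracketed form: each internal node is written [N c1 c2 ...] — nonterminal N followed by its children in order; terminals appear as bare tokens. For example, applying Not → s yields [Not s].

Or
Or or And
Or or And or And
And or And or And
Not or And or And
false or And or And
false or And and Not or And
false or Not and Not or And
false or ( Or ) and Not or And
false or ( And ) and Not or And
false or ( Not ) and Not or And
false or ( false ) and Not or And
false or ( false ) and not Not or And
false or ( false ) and not s or And
false or ( false ) and not s or Not
false or ( false ) and not s or false

[Or [Or [Or [And [Not false]]] or [And [And [Not ( [Or [And [Not false]]] )]] and [Not not [Not s]]]] or [And [Not false]]]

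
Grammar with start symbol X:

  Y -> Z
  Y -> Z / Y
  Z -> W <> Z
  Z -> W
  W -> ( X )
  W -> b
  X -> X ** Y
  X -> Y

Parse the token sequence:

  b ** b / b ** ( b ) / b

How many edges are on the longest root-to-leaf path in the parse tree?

8

[X [X [X [Y [Z [W b]]]] ** [Y [Z [W b]] / [Y [Z [W b]]]]] ** [Y [Z [W ( [X [Y [Z [W b]]]] )]] / [Y [Z [W b]]]]]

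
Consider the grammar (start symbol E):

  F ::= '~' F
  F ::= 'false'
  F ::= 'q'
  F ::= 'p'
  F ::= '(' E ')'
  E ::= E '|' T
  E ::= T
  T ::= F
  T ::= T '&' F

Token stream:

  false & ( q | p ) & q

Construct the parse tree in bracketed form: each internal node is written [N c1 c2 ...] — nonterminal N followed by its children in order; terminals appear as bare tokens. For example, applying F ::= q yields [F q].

E
T
T & F
T & F & F
F & F & F
false & F & F
false & ( E ) & F
false & ( E | T ) & F
false & ( T | T ) & F
false & ( F | T ) & F
false & ( q | T ) & F
false & ( q | F ) & F
false & ( q | p ) & F
false & ( q | p ) & q

[E [T [T [T [F false]] & [F ( [E [E [T [F q]]] | [T [F p]]] )]] & [F q]]]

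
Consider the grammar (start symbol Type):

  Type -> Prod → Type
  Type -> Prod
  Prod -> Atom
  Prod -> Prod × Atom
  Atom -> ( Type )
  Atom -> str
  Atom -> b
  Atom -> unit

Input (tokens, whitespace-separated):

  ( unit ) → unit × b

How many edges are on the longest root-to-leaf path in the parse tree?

6

[Type [Prod [Atom ( [Type [Prod [Atom unit]]] )]] → [Type [Prod [Prod [Atom unit]] × [Atom b]]]]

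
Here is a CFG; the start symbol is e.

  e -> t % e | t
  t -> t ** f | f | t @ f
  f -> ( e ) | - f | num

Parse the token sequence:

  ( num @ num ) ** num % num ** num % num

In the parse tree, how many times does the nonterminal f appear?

[e [t [t [f ( [e [t [t [f num]] @ [f num]]] )]] ** [f num]] % [e [t [t [f num]] ** [f num]] % [e [t [f num]]]]]

7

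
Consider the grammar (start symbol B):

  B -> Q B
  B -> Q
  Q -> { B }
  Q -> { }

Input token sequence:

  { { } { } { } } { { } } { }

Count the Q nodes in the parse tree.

7

[B [Q { [B [Q { }] [B [Q { }] [B [Q { }]]]] }] [B [Q { [B [Q { }]] }] [B [Q { }]]]]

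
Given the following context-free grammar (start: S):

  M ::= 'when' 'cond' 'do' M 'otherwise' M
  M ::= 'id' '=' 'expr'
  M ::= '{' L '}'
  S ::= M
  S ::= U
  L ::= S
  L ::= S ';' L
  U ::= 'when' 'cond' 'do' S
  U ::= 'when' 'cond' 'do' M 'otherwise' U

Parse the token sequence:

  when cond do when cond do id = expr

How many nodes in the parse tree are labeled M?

[S [U when cond do [S [U when cond do [S [M id = expr]]]]]]

1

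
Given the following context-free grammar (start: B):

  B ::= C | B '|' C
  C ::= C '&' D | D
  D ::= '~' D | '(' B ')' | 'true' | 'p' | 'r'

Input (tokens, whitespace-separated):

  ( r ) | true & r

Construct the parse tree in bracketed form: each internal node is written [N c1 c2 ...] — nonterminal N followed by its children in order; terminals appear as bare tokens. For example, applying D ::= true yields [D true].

B
B | C
C | C
D | C
( B ) | C
( C ) | C
( D ) | C
( r ) | C
( r ) | C & D
( r ) | D & D
( r ) | true & D
( r ) | true & r

[B [B [C [D ( [B [C [D r]]] )]]] | [C [C [D true]] & [D r]]]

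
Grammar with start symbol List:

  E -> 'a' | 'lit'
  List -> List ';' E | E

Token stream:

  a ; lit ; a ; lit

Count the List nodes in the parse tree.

4

[List [List [List [List [E a]] ; [E lit]] ; [E a]] ; [E lit]]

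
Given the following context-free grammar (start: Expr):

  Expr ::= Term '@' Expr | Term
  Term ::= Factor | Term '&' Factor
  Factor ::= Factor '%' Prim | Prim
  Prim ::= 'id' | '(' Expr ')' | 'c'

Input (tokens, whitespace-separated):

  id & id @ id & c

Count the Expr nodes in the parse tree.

[Expr [Term [Term [Factor [Prim id]]] & [Factor [Prim id]]] @ [Expr [Term [Term [Factor [Prim id]]] & [Factor [Prim c]]]]]

2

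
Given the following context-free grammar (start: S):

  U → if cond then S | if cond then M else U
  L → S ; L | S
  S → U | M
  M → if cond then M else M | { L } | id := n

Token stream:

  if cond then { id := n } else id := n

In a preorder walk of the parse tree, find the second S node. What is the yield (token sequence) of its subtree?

[S [M if cond then [M { [L [S [M id := n]]] }] else [M id := n]]]

id := n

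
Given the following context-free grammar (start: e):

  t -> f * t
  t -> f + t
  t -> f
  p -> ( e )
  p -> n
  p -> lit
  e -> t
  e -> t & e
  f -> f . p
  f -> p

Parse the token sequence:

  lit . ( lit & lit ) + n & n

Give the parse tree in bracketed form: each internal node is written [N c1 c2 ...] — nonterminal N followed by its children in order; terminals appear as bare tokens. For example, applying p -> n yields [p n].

e
t & e
f + t & e
f . p + t & e
p . p + t & e
lit . p + t & e
lit . ( e ) + t & e
lit . ( t & e ) + t & e
lit . ( f & e ) + t & e
lit . ( p & e ) + t & e
lit . ( lit & e ) + t & e
lit . ( lit & t ) + t & e
lit . ( lit & f ) + t & e
lit . ( lit & p ) + t & e
lit . ( lit & lit ) + t & e
lit . ( lit & lit ) + f & e
lit . ( lit & lit ) + p & e
lit . ( lit & lit ) + n & e
lit . ( lit & lit ) + n & t
lit . ( lit & lit ) + n & f
lit . ( lit & lit ) + n & p
lit . ( lit & lit ) + n & n

[e [t [f [f [p lit]] . [p ( [e [t [f [p lit]]] & [e [t [f [p lit]]]]] )]] + [t [f [p n]]]] & [e [t [f [p n]]]]]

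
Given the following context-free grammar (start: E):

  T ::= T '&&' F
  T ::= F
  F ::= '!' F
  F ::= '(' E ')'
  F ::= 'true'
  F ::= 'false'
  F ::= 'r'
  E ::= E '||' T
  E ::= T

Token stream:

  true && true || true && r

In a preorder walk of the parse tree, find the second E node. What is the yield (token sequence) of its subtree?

[E [E [T [T [F true]] && [F true]]] || [T [T [F true]] && [F r]]]

true && true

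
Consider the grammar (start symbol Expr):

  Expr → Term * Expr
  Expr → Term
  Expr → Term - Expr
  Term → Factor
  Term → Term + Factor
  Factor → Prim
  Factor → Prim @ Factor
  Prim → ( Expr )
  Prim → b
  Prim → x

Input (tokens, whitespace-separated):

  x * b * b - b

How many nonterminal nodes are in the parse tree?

[Expr [Term [Factor [Prim x]]] * [Expr [Term [Factor [Prim b]]] * [Expr [Term [Factor [Prim b]]] - [Expr [Term [Factor [Prim b]]]]]]]

16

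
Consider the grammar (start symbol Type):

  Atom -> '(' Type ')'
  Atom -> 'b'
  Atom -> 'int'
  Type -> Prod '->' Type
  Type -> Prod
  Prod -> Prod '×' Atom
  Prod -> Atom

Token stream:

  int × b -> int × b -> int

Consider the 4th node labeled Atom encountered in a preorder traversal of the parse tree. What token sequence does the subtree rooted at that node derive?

[Type [Prod [Prod [Atom int]] × [Atom b]] -> [Type [Prod [Prod [Atom int]] × [Atom b]] -> [Type [Prod [Atom int]]]]]

b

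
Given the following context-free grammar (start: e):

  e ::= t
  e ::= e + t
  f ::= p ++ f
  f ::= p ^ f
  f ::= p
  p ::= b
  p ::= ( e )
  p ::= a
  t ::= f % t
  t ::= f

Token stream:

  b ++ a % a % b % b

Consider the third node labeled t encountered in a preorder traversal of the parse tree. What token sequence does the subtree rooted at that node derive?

b % b

[e [t [f [p b] ++ [f [p a]]] % [t [f [p a]] % [t [f [p b]] % [t [f [p b]]]]]]]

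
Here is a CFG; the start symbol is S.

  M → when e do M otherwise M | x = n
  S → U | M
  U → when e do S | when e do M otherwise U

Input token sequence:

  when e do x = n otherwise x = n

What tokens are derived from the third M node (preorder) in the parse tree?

[S [M when e do [M x = n] otherwise [M x = n]]]

x = n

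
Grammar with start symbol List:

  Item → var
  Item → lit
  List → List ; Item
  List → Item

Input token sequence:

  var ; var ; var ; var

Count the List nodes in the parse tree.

4

[List [List [List [List [Item var]] ; [Item var]] ; [Item var]] ; [Item var]]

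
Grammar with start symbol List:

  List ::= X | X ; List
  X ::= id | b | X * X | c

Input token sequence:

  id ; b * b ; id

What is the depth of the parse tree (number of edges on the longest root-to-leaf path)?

4

[List [X id] ; [List [X [X b] * [X b]] ; [List [X id]]]]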